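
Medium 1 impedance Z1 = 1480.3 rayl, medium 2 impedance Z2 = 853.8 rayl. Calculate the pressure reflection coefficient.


Given values:
  Z1 = 1480.3 rayl, Z2 = 853.8 rayl
Formula: R = (Z2 - Z1) / (Z2 + Z1)
Numerator: Z2 - Z1 = 853.8 - 1480.3 = -626.5
Denominator: Z2 + Z1 = 853.8 + 1480.3 = 2334.1
R = -626.5 / 2334.1 = -0.2684

-0.2684


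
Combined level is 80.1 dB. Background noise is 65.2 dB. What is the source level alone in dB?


Given values:
  L_total = 80.1 dB, L_bg = 65.2 dB
Formula: L_source = 10 * log10(10^(L_total/10) - 10^(L_bg/10))
Convert to linear:
  10^(80.1/10) = 102329299.2281
  10^(65.2/10) = 3311311.2148
Difference: 102329299.2281 - 3311311.2148 = 99017988.0133
L_source = 10 * log10(99017988.0133) = 79.96

79.96 dB


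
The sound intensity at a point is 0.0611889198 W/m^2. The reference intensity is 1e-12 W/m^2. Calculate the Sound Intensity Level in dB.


Given values:
  I = 0.0611889198 W/m^2
  I_ref = 1e-12 W/m^2
Formula: SIL = 10 * log10(I / I_ref)
Compute ratio: I / I_ref = 61188919800
Compute log10: log10(61188919800) = 10.786673
Multiply: SIL = 10 * 10.786673 = 107.87

107.87 dB


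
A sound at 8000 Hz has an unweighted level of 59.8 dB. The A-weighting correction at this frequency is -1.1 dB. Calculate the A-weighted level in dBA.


Given values:
  SPL = 59.8 dB
  A-weighting at 8000 Hz = -1.1 dB
Formula: L_A = SPL + A_weight
L_A = 59.8 + (-1.1)
L_A = 58.7

58.7 dBA


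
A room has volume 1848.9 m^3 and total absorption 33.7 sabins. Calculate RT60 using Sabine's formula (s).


Given values:
  V = 1848.9 m^3
  A = 33.7 sabins
Formula: RT60 = 0.161 * V / A
Numerator: 0.161 * 1848.9 = 297.6729
RT60 = 297.6729 / 33.7 = 8.833

8.833 s


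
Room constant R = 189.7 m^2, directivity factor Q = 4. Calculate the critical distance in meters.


Given values:
  R = 189.7 m^2, Q = 4
Formula: d_c = 0.141 * sqrt(Q * R)
Compute Q * R = 4 * 189.7 = 758.8
Compute sqrt(758.8) = 27.5463
d_c = 0.141 * 27.5463 = 3.884

3.884 m


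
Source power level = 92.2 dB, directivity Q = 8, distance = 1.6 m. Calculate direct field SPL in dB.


Given values:
  Lw = 92.2 dB, Q = 8, r = 1.6 m
Formula: SPL = Lw + 10 * log10(Q / (4 * pi * r^2))
Compute 4 * pi * r^2 = 4 * pi * 1.6^2 = 32.1699
Compute Q / denom = 8 / 32.1699 = 0.24867967
Compute 10 * log10(0.24867967) = -6.0436
SPL = 92.2 + (-6.0436) = 86.16

86.16 dB


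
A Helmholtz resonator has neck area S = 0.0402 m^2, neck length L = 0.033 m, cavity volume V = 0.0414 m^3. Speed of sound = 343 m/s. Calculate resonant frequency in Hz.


Given values:
  S = 0.0402 m^2, L = 0.033 m, V = 0.0414 m^3, c = 343 m/s
Formula: f = (c / (2*pi)) * sqrt(S / (V * L))
Compute V * L = 0.0414 * 0.033 = 0.0013662
Compute S / (V * L) = 0.0402 / 0.0013662 = 29.4247
Compute sqrt(29.4247) = 5.424454
Compute c / (2*pi) = 343 / 6.283185 = 54.590148
f = 54.590148 * 5.424454 = 296.12

296.12 Hz


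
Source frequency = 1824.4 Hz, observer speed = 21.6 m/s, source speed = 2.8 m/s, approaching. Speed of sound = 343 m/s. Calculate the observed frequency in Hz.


Given values:
  f_s = 1824.4 Hz, v_o = 21.6 m/s, v_s = 2.8 m/s
  Direction: approaching
Formula: f_o = f_s * (c + v_o) / (c - v_s)
Numerator: c + v_o = 343 + 21.6 = 364.6
Denominator: c - v_s = 343 - 2.8 = 340.2
f_o = 1824.4 * 364.6 / 340.2 = 1955.25

1955.25 Hz


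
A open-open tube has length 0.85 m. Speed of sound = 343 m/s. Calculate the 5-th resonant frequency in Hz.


Given values:
  Tube type: open-open, L = 0.85 m, c = 343 m/s, n = 5
Formula: f_n = n * c / (2 * L)
Compute 2 * L = 2 * 0.85 = 1.7
f = 5 * 343 / 1.7
f = 1008.82

1008.82 Hz


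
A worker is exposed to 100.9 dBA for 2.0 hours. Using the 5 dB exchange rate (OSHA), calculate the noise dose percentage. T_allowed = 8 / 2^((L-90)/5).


Given values:
  L = 100.9 dBA, T = 2.0 hours
Formula: T_allowed = 8 / 2^((L - 90) / 5)
Compute exponent: (100.9 - 90) / 5 = 2.18
Compute 2^(2.18) = 4.531536
T_allowed = 8 / 4.531536 = 1.765406 hours
Dose = (T / T_allowed) * 100
Dose = (2.0 / 1.765406) * 100 = 113.29

113.29 %


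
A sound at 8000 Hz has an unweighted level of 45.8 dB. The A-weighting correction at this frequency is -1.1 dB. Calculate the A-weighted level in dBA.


Given values:
  SPL = 45.8 dB
  A-weighting at 8000 Hz = -1.1 dB
Formula: L_A = SPL + A_weight
L_A = 45.8 + (-1.1)
L_A = 44.7

44.7 dBA


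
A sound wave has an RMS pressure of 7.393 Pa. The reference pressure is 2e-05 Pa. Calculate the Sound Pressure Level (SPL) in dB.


Given values:
  p = 7.393 Pa
  p_ref = 2e-05 Pa
Formula: SPL = 20 * log10(p / p_ref)
Compute ratio: p / p_ref = 7.393 / 2e-05 = 369650
Compute log10: log10(369650) = 5.567791
Multiply: SPL = 20 * 5.567791 = 111.36

111.36 dB


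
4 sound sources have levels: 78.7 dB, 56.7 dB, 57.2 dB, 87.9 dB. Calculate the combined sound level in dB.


Formula: L_total = 10 * log10( sum(10^(Li/10)) )
  Source 1: 10^(78.7/10) = 74131024.1301
  Source 2: 10^(56.7/10) = 467735.1413
  Source 3: 10^(57.2/10) = 524807.4602
  Source 4: 10^(87.9/10) = 616595001.8615
Sum of linear values = 691718568.5931
L_total = 10 * log10(691718568.5931) = 88.4

88.4 dB


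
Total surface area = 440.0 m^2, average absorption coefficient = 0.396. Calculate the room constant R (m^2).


Given values:
  S = 440.0 m^2, alpha = 0.396
Formula: R = S * alpha / (1 - alpha)
Numerator: 440.0 * 0.396 = 174.24
Denominator: 1 - 0.396 = 0.604
R = 174.24 / 0.604 = 288.48

288.48 m^2


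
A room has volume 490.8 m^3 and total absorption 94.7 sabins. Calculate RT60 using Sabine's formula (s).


Given values:
  V = 490.8 m^3
  A = 94.7 sabins
Formula: RT60 = 0.161 * V / A
Numerator: 0.161 * 490.8 = 79.0188
RT60 = 79.0188 / 94.7 = 0.834

0.834 s


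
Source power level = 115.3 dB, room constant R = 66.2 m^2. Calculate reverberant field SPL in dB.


Given values:
  Lw = 115.3 dB, R = 66.2 m^2
Formula: SPL = Lw + 10 * log10(4 / R)
Compute 4 / R = 4 / 66.2 = 0.060423
Compute 10 * log10(0.060423) = -12.188
SPL = 115.3 + (-12.188) = 103.11

103.11 dB


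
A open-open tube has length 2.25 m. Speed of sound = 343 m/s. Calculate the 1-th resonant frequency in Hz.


Given values:
  Tube type: open-open, L = 2.25 m, c = 343 m/s, n = 1
Formula: f_n = n * c / (2 * L)
Compute 2 * L = 2 * 2.25 = 4.5
f = 1 * 343 / 4.5
f = 76.22

76.22 Hz


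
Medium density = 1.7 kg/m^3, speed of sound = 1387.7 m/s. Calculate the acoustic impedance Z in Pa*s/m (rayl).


Given values:
  rho = 1.7 kg/m^3
  c = 1387.7 m/s
Formula: Z = rho * c
Z = 1.7 * 1387.7
Z = 2359.09

2359.09 rayl


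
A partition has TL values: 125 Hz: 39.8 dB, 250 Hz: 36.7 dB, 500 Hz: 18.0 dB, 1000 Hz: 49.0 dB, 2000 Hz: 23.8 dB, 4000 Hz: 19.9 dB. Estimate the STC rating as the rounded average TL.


Given TL values at each frequency:
  125 Hz: 39.8 dB
  250 Hz: 36.7 dB
  500 Hz: 18.0 dB
  1000 Hz: 49.0 dB
  2000 Hz: 23.8 dB
  4000 Hz: 19.9 dB
Formula: STC ~ round(average of TL values)
Sum = 39.8 + 36.7 + 18.0 + 49.0 + 23.8 + 19.9 = 187.2
Average = 187.2 / 6 = 31.2
Rounded: 31

31


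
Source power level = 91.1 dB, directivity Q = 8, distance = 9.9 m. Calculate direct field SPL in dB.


Given values:
  Lw = 91.1 dB, Q = 8, r = 9.9 m
Formula: SPL = Lw + 10 * log10(Q / (4 * pi * r^2))
Compute 4 * pi * r^2 = 4 * pi * 9.9^2 = 1231.63
Compute Q / denom = 8 / 1231.63 = 0.00649546
Compute 10 * log10(0.00649546) = -21.8739
SPL = 91.1 + (-21.8739) = 69.23

69.23 dB


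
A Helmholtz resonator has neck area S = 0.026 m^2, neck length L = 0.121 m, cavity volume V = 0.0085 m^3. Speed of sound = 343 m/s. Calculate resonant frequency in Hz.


Given values:
  S = 0.026 m^2, L = 0.121 m, V = 0.0085 m^3, c = 343 m/s
Formula: f = (c / (2*pi)) * sqrt(S / (V * L))
Compute V * L = 0.0085 * 0.121 = 0.0010285
Compute S / (V * L) = 0.026 / 0.0010285 = 25.2795
Compute sqrt(25.2795) = 5.027872
Compute c / (2*pi) = 343 / 6.283185 = 54.590148
f = 54.590148 * 5.027872 = 274.47

274.47 Hz


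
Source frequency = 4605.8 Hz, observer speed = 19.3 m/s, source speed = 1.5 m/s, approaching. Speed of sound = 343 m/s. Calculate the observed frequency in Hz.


Given values:
  f_s = 4605.8 Hz, v_o = 19.3 m/s, v_s = 1.5 m/s
  Direction: approaching
Formula: f_o = f_s * (c + v_o) / (c - v_s)
Numerator: c + v_o = 343 + 19.3 = 362.3
Denominator: c - v_s = 343 - 1.5 = 341.5
f_o = 4605.8 * 362.3 / 341.5 = 4886.33

4886.33 Hz


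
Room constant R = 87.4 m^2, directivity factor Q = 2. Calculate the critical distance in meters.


Given values:
  R = 87.4 m^2, Q = 2
Formula: d_c = 0.141 * sqrt(Q * R)
Compute Q * R = 2 * 87.4 = 174.8
Compute sqrt(174.8) = 13.2212
d_c = 0.141 * 13.2212 = 1.864

1.864 m


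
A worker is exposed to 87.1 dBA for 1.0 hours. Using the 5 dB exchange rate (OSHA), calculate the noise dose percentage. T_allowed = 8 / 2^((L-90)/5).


Given values:
  L = 87.1 dBA, T = 1.0 hours
Formula: T_allowed = 8 / 2^((L - 90) / 5)
Compute exponent: (87.1 - 90) / 5 = -0.58
Compute 2^(-0.58) = 0.668964
T_allowed = 8 / 0.668964 = 11.95879 hours
Dose = (T / T_allowed) * 100
Dose = (1.0 / 11.95879) * 100 = 8.36

8.36 %


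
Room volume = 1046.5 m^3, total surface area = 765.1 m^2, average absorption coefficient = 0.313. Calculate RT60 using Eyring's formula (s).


Given values:
  V = 1046.5 m^3, S = 765.1 m^2, alpha = 0.313
Formula: RT60 = 0.161 * V / (-S * ln(1 - alpha))
Compute ln(1 - 0.313) = ln(0.687) = -0.375421
Denominator: -765.1 * -0.375421 = 287.2346
Numerator: 0.161 * 1046.5 = 168.4865
RT60 = 168.4865 / 287.2346 = 0.587

0.587 s


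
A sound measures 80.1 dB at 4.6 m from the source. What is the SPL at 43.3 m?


Given values:
  SPL1 = 80.1 dB, r1 = 4.6 m, r2 = 43.3 m
Formula: SPL2 = SPL1 - 20 * log10(r2 / r1)
Compute ratio: r2 / r1 = 43.3 / 4.6 = 9.413
Compute log10: log10(9.413) = 0.973728
Compute drop: 20 * 0.973728 = 19.4746
SPL2 = 80.1 - 19.4746 = 60.63

60.63 dB


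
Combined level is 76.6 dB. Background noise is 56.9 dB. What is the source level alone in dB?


Given values:
  L_total = 76.6 dB, L_bg = 56.9 dB
Formula: L_source = 10 * log10(10^(L_total/10) - 10^(L_bg/10))
Convert to linear:
  10^(76.6/10) = 45708818.9615
  10^(56.9/10) = 489778.8194
Difference: 45708818.9615 - 489778.8194 = 45219040.1421
L_source = 10 * log10(45219040.1421) = 76.55

76.55 dB


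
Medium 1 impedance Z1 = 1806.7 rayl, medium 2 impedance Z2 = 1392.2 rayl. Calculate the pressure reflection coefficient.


Given values:
  Z1 = 1806.7 rayl, Z2 = 1392.2 rayl
Formula: R = (Z2 - Z1) / (Z2 + Z1)
Numerator: Z2 - Z1 = 1392.2 - 1806.7 = -414.5
Denominator: Z2 + Z1 = 1392.2 + 1806.7 = 3198.9
R = -414.5 / 3198.9 = -0.1296

-0.1296


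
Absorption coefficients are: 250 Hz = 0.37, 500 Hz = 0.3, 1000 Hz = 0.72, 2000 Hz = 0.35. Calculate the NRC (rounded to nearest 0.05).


Given values:
  a_250 = 0.37, a_500 = 0.3
  a_1000 = 0.72, a_2000 = 0.35
Formula: NRC = (a250 + a500 + a1000 + a2000) / 4
Sum = 0.37 + 0.3 + 0.72 + 0.35 = 1.74
NRC = 1.74 / 4 = 0.435
Rounded to nearest 0.05: 0.45

0.45


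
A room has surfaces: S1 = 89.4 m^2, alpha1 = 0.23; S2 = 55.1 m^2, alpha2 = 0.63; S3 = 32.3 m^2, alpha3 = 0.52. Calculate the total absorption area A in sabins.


Given surfaces:
  Surface 1: 89.4 * 0.23 = 20.562
  Surface 2: 55.1 * 0.63 = 34.713
  Surface 3: 32.3 * 0.52 = 16.796
Formula: A = sum(Si * alpha_i)
A = 20.562 + 34.713 + 16.796
A = 72.07

72.07 sabins


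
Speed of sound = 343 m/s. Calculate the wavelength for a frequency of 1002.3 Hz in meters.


Given values:
  c = 343 m/s, f = 1002.3 Hz
Formula: lambda = c / f
lambda = 343 / 1002.3
lambda = 0.3422

0.3422 m


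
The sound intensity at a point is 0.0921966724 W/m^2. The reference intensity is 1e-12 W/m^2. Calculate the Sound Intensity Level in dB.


Given values:
  I = 0.0921966724 W/m^2
  I_ref = 1e-12 W/m^2
Formula: SIL = 10 * log10(I / I_ref)
Compute ratio: I / I_ref = 92196672400
Compute log10: log10(92196672400) = 10.964715
Multiply: SIL = 10 * 10.964715 = 109.65

109.65 dB


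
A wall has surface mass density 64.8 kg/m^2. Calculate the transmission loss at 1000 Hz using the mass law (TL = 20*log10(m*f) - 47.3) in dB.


Given values:
  m = 64.8 kg/m^2, f = 1000 Hz
Formula: TL = 20 * log10(m * f) - 47.3
Compute m * f = 64.8 * 1000 = 64800.0
Compute log10(64800.0) = 4.811575
Compute 20 * 4.811575 = 96.2315
TL = 96.2315 - 47.3 = 48.93

48.93 dB


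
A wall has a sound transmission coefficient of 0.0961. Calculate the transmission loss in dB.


Given values:
  tau = 0.0961
Formula: TL = 10 * log10(1 / tau)
Compute 1 / tau = 1 / 0.0961 = 10.4058
Compute log10(10.4058) = 1.017275
TL = 10 * 1.017275 = 10.17

10.17 dB


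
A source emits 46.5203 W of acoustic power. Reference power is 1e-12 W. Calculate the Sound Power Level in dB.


Given values:
  W = 46.5203 W
  W_ref = 1e-12 W
Formula: SWL = 10 * log10(W / W_ref)
Compute ratio: W / W_ref = 46520300000000
Compute log10: log10(46520300000000) = 13.667643
Multiply: SWL = 10 * 13.667643 = 136.68

136.68 dB


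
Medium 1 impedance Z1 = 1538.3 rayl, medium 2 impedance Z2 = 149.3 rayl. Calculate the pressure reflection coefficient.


Given values:
  Z1 = 1538.3 rayl, Z2 = 149.3 rayl
Formula: R = (Z2 - Z1) / (Z2 + Z1)
Numerator: Z2 - Z1 = 149.3 - 1538.3 = -1389.0
Denominator: Z2 + Z1 = 149.3 + 1538.3 = 1687.6
R = -1389.0 / 1687.6 = -0.8231

-0.8231


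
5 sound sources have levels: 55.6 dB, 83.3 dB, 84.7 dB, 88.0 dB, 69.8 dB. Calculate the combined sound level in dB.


Formula: L_total = 10 * log10( sum(10^(Li/10)) )
  Source 1: 10^(55.6/10) = 363078.0548
  Source 2: 10^(83.3/10) = 213796208.9502
  Source 3: 10^(84.7/10) = 295120922.6666
  Source 4: 10^(88.0/10) = 630957344.4802
  Source 5: 10^(69.8/10) = 9549925.8602
Sum of linear values = 1149787480.012
L_total = 10 * log10(1149787480.012) = 90.61

90.61 dB


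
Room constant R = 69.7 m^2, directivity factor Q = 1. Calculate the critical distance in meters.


Given values:
  R = 69.7 m^2, Q = 1
Formula: d_c = 0.141 * sqrt(Q * R)
Compute Q * R = 1 * 69.7 = 69.7
Compute sqrt(69.7) = 8.3487
d_c = 0.141 * 8.3487 = 1.177

1.177 m


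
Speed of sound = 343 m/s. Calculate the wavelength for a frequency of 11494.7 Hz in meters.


Given values:
  c = 343 m/s, f = 11494.7 Hz
Formula: lambda = c / f
lambda = 343 / 11494.7
lambda = 0.0298

0.0298 m


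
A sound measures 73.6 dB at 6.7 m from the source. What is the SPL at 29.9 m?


Given values:
  SPL1 = 73.6 dB, r1 = 6.7 m, r2 = 29.9 m
Formula: SPL2 = SPL1 - 20 * log10(r2 / r1)
Compute ratio: r2 / r1 = 29.9 / 6.7 = 4.4627
Compute log10: log10(4.4627) = 0.649598
Compute drop: 20 * 0.649598 = 12.992
SPL2 = 73.6 - 12.992 = 60.61

60.61 dB


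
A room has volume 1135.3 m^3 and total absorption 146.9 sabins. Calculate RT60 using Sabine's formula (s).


Given values:
  V = 1135.3 m^3
  A = 146.9 sabins
Formula: RT60 = 0.161 * V / A
Numerator: 0.161 * 1135.3 = 182.7833
RT60 = 182.7833 / 146.9 = 1.244

1.244 s


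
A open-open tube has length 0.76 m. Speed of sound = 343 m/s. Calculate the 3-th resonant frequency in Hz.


Given values:
  Tube type: open-open, L = 0.76 m, c = 343 m/s, n = 3
Formula: f_n = n * c / (2 * L)
Compute 2 * L = 2 * 0.76 = 1.52
f = 3 * 343 / 1.52
f = 676.97

676.97 Hz


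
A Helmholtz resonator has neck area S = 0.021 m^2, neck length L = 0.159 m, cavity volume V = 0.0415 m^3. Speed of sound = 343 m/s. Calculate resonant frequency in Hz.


Given values:
  S = 0.021 m^2, L = 0.159 m, V = 0.0415 m^3, c = 343 m/s
Formula: f = (c / (2*pi)) * sqrt(S / (V * L))
Compute V * L = 0.0415 * 0.159 = 0.0065985
Compute S / (V * L) = 0.021 / 0.0065985 = 3.1825
Compute sqrt(3.1825) = 1.783956
Compute c / (2*pi) = 343 / 6.283185 = 54.590148
f = 54.590148 * 1.783956 = 97.39

97.39 Hz


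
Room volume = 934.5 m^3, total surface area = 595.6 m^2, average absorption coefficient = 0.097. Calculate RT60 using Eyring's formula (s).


Given values:
  V = 934.5 m^3, S = 595.6 m^2, alpha = 0.097
Formula: RT60 = 0.161 * V / (-S * ln(1 - alpha))
Compute ln(1 - 0.097) = ln(0.903) = -0.102033
Denominator: -595.6 * -0.102033 = 60.7709
Numerator: 0.161 * 934.5 = 150.4545
RT60 = 150.4545 / 60.7709 = 2.476

2.476 s


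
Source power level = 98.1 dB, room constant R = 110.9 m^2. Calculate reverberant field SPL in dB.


Given values:
  Lw = 98.1 dB, R = 110.9 m^2
Formula: SPL = Lw + 10 * log10(4 / R)
Compute 4 / R = 4 / 110.9 = 0.036069
Compute 10 * log10(0.036069) = -14.4287
SPL = 98.1 + (-14.4287) = 83.67

83.67 dB


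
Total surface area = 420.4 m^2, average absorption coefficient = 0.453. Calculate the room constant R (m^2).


Given values:
  S = 420.4 m^2, alpha = 0.453
Formula: R = S * alpha / (1 - alpha)
Numerator: 420.4 * 0.453 = 190.4412
Denominator: 1 - 0.453 = 0.547
R = 190.4412 / 0.547 = 348.16

348.16 m^2


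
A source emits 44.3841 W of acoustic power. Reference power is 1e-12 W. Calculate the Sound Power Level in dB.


Given values:
  W = 44.3841 W
  W_ref = 1e-12 W
Formula: SWL = 10 * log10(W / W_ref)
Compute ratio: W / W_ref = 44384100000000
Compute log10: log10(44384100000000) = 13.647227
Multiply: SWL = 10 * 13.647227 = 136.47

136.47 dB


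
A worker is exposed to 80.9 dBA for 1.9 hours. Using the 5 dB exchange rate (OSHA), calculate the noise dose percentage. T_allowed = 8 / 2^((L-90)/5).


Given values:
  L = 80.9 dBA, T = 1.9 hours
Formula: T_allowed = 8 / 2^((L - 90) / 5)
Compute exponent: (80.9 - 90) / 5 = -1.82
Compute 2^(-1.82) = 0.283221
T_allowed = 8 / 0.283221 = 28.246493 hours
Dose = (T / T_allowed) * 100
Dose = (1.9 / 28.246493) * 100 = 6.73

6.73 %


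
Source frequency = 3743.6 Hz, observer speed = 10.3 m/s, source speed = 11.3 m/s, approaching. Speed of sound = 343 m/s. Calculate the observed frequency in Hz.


Given values:
  f_s = 3743.6 Hz, v_o = 10.3 m/s, v_s = 11.3 m/s
  Direction: approaching
Formula: f_o = f_s * (c + v_o) / (c - v_s)
Numerator: c + v_o = 343 + 10.3 = 353.3
Denominator: c - v_s = 343 - 11.3 = 331.7
f_o = 3743.6 * 353.3 / 331.7 = 3987.38

3987.38 Hz


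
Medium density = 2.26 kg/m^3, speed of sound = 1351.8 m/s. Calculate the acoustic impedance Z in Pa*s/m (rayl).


Given values:
  rho = 2.26 kg/m^3
  c = 1351.8 m/s
Formula: Z = rho * c
Z = 2.26 * 1351.8
Z = 3055.07

3055.07 rayl


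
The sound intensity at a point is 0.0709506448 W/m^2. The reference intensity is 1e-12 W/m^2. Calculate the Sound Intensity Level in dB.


Given values:
  I = 0.0709506448 W/m^2
  I_ref = 1e-12 W/m^2
Formula: SIL = 10 * log10(I / I_ref)
Compute ratio: I / I_ref = 70950644800
Compute log10: log10(70950644800) = 10.850956
Multiply: SIL = 10 * 10.850956 = 108.51

108.51 dB


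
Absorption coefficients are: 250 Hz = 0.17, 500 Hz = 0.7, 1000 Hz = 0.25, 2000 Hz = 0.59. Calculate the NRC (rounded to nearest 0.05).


Given values:
  a_250 = 0.17, a_500 = 0.7
  a_1000 = 0.25, a_2000 = 0.59
Formula: NRC = (a250 + a500 + a1000 + a2000) / 4
Sum = 0.17 + 0.7 + 0.25 + 0.59 = 1.71
NRC = 1.71 / 4 = 0.4275
Rounded to nearest 0.05: 0.45

0.45


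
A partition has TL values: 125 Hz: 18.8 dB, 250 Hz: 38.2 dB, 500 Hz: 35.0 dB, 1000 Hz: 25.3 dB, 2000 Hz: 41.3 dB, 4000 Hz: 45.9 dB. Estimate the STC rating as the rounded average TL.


Given TL values at each frequency:
  125 Hz: 18.8 dB
  250 Hz: 38.2 dB
  500 Hz: 35.0 dB
  1000 Hz: 25.3 dB
  2000 Hz: 41.3 dB
  4000 Hz: 45.9 dB
Formula: STC ~ round(average of TL values)
Sum = 18.8 + 38.2 + 35.0 + 25.3 + 41.3 + 45.9 = 204.5
Average = 204.5 / 6 = 34.08
Rounded: 34

34


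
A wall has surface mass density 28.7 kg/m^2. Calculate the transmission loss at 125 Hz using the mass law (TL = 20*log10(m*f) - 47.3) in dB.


Given values:
  m = 28.7 kg/m^2, f = 125 Hz
Formula: TL = 20 * log10(m * f) - 47.3
Compute m * f = 28.7 * 125 = 3587.5
Compute log10(3587.5) = 3.554792
Compute 20 * 3.554792 = 71.0958
TL = 71.0958 - 47.3 = 23.8

23.8 dB


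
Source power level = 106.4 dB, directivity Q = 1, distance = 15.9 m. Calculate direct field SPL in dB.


Given values:
  Lw = 106.4 dB, Q = 1, r = 15.9 m
Formula: SPL = Lw + 10 * log10(Q / (4 * pi * r^2))
Compute 4 * pi * r^2 = 4 * pi * 15.9^2 = 3176.9042
Compute Q / denom = 1 / 3176.9042 = 0.00031477
Compute 10 * log10(0.00031477) = -35.0201
SPL = 106.4 + (-35.0201) = 71.38

71.38 dB


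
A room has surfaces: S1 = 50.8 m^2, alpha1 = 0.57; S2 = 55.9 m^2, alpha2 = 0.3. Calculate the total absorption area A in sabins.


Given surfaces:
  Surface 1: 50.8 * 0.57 = 28.956
  Surface 2: 55.9 * 0.3 = 16.77
Formula: A = sum(Si * alpha_i)
A = 28.956 + 16.77
A = 45.73

45.73 sabins


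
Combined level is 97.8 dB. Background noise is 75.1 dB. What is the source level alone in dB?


Given values:
  L_total = 97.8 dB, L_bg = 75.1 dB
Formula: L_source = 10 * log10(10^(L_total/10) - 10^(L_bg/10))
Convert to linear:
  10^(97.8/10) = 6025595860.7436
  10^(75.1/10) = 32359365.693
Difference: 6025595860.7436 - 32359365.693 = 5993236495.0506
L_source = 10 * log10(5993236495.0506) = 97.78

97.78 dB


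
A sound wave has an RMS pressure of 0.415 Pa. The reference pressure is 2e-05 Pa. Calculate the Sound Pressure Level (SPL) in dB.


Given values:
  p = 0.415 Pa
  p_ref = 2e-05 Pa
Formula: SPL = 20 * log10(p / p_ref)
Compute ratio: p / p_ref = 0.415 / 2e-05 = 20750
Compute log10: log10(20750) = 4.317018
Multiply: SPL = 20 * 4.317018 = 86.34

86.34 dB


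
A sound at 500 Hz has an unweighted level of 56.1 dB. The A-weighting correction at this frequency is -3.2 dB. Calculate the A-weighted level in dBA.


Given values:
  SPL = 56.1 dB
  A-weighting at 500 Hz = -3.2 dB
Formula: L_A = SPL + A_weight
L_A = 56.1 + (-3.2)
L_A = 52.9

52.9 dBA


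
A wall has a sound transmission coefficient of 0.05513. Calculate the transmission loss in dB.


Given values:
  tau = 0.05513
Formula: TL = 10 * log10(1 / tau)
Compute 1 / tau = 1 / 0.05513 = 18.1389
Compute log10(18.1389) = 1.258611
TL = 10 * 1.258611 = 12.59

12.59 dB


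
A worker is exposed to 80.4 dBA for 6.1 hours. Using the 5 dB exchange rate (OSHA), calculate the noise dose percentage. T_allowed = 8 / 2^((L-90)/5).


Given values:
  L = 80.4 dBA, T = 6.1 hours
Formula: T_allowed = 8 / 2^((L - 90) / 5)
Compute exponent: (80.4 - 90) / 5 = -1.92
Compute 2^(-1.92) = 0.264255
T_allowed = 8 / 0.264255 = 30.273789 hours
Dose = (T / T_allowed) * 100
Dose = (6.1 / 30.273789) * 100 = 20.15

20.15 %


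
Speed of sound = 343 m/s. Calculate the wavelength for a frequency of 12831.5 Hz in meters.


Given values:
  c = 343 m/s, f = 12831.5 Hz
Formula: lambda = c / f
lambda = 343 / 12831.5
lambda = 0.0267

0.0267 m


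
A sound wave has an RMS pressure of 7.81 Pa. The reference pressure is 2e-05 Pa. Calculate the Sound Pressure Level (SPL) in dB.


Given values:
  p = 7.81 Pa
  p_ref = 2e-05 Pa
Formula: SPL = 20 * log10(p / p_ref)
Compute ratio: p / p_ref = 7.81 / 2e-05 = 390500
Compute log10: log10(390500) = 5.591621
Multiply: SPL = 20 * 5.591621 = 111.83

111.83 dB


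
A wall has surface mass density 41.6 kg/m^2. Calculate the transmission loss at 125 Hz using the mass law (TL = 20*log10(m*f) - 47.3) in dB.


Given values:
  m = 41.6 kg/m^2, f = 125 Hz
Formula: TL = 20 * log10(m * f) - 47.3
Compute m * f = 41.6 * 125 = 5200.0
Compute log10(5200.0) = 3.716003
Compute 20 * 3.716003 = 74.3201
TL = 74.3201 - 47.3 = 27.02

27.02 dB


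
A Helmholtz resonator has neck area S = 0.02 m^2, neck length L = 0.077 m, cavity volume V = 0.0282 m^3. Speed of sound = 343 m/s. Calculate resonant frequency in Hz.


Given values:
  S = 0.02 m^2, L = 0.077 m, V = 0.0282 m^3, c = 343 m/s
Formula: f = (c / (2*pi)) * sqrt(S / (V * L))
Compute V * L = 0.0282 * 0.077 = 0.0021714
Compute S / (V * L) = 0.02 / 0.0021714 = 9.2106
Compute sqrt(9.2106) = 3.034897
Compute c / (2*pi) = 343 / 6.283185 = 54.590148
f = 54.590148 * 3.034897 = 165.68

165.68 Hz


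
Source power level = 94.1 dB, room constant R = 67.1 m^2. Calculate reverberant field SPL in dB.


Given values:
  Lw = 94.1 dB, R = 67.1 m^2
Formula: SPL = Lw + 10 * log10(4 / R)
Compute 4 / R = 4 / 67.1 = 0.059613
Compute 10 * log10(0.059613) = -12.2466
SPL = 94.1 + (-12.2466) = 81.85

81.85 dB


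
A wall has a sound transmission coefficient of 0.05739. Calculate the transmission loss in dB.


Given values:
  tau = 0.05739
Formula: TL = 10 * log10(1 / tau)
Compute 1 / tau = 1 / 0.05739 = 17.4246
Compute log10(17.4246) = 1.241163
TL = 10 * 1.241163 = 12.41

12.41 dB


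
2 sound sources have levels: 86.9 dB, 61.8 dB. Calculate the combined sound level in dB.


Formula: L_total = 10 * log10( sum(10^(Li/10)) )
  Source 1: 10^(86.9/10) = 489778819.3684
  Source 2: 10^(61.8/10) = 1513561.2484
Sum of linear values = 491292380.6168
L_total = 10 * log10(491292380.6168) = 86.91

86.91 dB


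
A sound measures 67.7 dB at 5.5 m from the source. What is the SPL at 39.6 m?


Given values:
  SPL1 = 67.7 dB, r1 = 5.5 m, r2 = 39.6 m
Formula: SPL2 = SPL1 - 20 * log10(r2 / r1)
Compute ratio: r2 / r1 = 39.6 / 5.5 = 7.2
Compute log10: log10(7.2) = 0.857332
Compute drop: 20 * 0.857332 = 17.1466
SPL2 = 67.7 - 17.1466 = 50.55

50.55 dB


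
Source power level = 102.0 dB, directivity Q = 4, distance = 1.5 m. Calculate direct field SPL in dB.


Given values:
  Lw = 102.0 dB, Q = 4, r = 1.5 m
Formula: SPL = Lw + 10 * log10(Q / (4 * pi * r^2))
Compute 4 * pi * r^2 = 4 * pi * 1.5^2 = 28.2743
Compute Q / denom = 4 / 28.2743 = 0.14147123
Compute 10 * log10(0.14147123) = -8.4933
SPL = 102.0 + (-8.4933) = 93.51

93.51 dB


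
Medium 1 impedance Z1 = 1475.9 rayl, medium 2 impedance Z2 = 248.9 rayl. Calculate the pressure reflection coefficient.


Given values:
  Z1 = 1475.9 rayl, Z2 = 248.9 rayl
Formula: R = (Z2 - Z1) / (Z2 + Z1)
Numerator: Z2 - Z1 = 248.9 - 1475.9 = -1227.0
Denominator: Z2 + Z1 = 248.9 + 1475.9 = 1724.8
R = -1227.0 / 1724.8 = -0.7114

-0.7114


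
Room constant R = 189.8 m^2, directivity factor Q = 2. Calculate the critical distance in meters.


Given values:
  R = 189.8 m^2, Q = 2
Formula: d_c = 0.141 * sqrt(Q * R)
Compute Q * R = 2 * 189.8 = 379.6
Compute sqrt(379.6) = 19.4833
d_c = 0.141 * 19.4833 = 2.747

2.747 m


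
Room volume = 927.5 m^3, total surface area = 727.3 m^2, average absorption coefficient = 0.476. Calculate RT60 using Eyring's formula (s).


Given values:
  V = 927.5 m^3, S = 727.3 m^2, alpha = 0.476
Formula: RT60 = 0.161 * V / (-S * ln(1 - alpha))
Compute ln(1 - 0.476) = ln(0.524) = -0.646264
Denominator: -727.3 * -0.646264 = 470.0278
Numerator: 0.161 * 927.5 = 149.3275
RT60 = 149.3275 / 470.0278 = 0.318

0.318 s


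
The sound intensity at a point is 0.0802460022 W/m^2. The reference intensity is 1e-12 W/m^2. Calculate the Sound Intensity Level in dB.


Given values:
  I = 0.0802460022 W/m^2
  I_ref = 1e-12 W/m^2
Formula: SIL = 10 * log10(I / I_ref)
Compute ratio: I / I_ref = 80246002200
Compute log10: log10(80246002200) = 10.904423
Multiply: SIL = 10 * 10.904423 = 109.04

109.04 dB


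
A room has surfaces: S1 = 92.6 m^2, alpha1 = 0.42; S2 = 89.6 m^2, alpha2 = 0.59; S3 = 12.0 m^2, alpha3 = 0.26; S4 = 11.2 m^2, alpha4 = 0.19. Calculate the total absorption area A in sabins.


Given surfaces:
  Surface 1: 92.6 * 0.42 = 38.892
  Surface 2: 89.6 * 0.59 = 52.864
  Surface 3: 12.0 * 0.26 = 3.12
  Surface 4: 11.2 * 0.19 = 2.128
Formula: A = sum(Si * alpha_i)
A = 38.892 + 52.864 + 3.12 + 2.128
A = 97.0

97.0 sabins


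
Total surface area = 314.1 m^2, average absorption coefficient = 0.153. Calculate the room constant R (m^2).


Given values:
  S = 314.1 m^2, alpha = 0.153
Formula: R = S * alpha / (1 - alpha)
Numerator: 314.1 * 0.153 = 48.0573
Denominator: 1 - 0.153 = 0.847
R = 48.0573 / 0.847 = 56.74

56.74 m^2


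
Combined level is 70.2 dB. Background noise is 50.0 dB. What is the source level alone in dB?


Given values:
  L_total = 70.2 dB, L_bg = 50.0 dB
Formula: L_source = 10 * log10(10^(L_total/10) - 10^(L_bg/10))
Convert to linear:
  10^(70.2/10) = 10471285.4805
  10^(50.0/10) = 100000.0
Difference: 10471285.4805 - 100000.0 = 10371285.4805
L_source = 10 * log10(10371285.4805) = 70.16

70.16 dB


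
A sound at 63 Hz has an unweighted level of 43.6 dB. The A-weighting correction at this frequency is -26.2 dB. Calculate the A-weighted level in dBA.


Given values:
  SPL = 43.6 dB
  A-weighting at 63 Hz = -26.2 dB
Formula: L_A = SPL + A_weight
L_A = 43.6 + (-26.2)
L_A = 17.4

17.4 dBA


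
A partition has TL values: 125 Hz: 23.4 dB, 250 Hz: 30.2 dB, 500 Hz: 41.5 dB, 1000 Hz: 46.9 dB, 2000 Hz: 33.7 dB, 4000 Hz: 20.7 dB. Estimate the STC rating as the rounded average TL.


Given TL values at each frequency:
  125 Hz: 23.4 dB
  250 Hz: 30.2 dB
  500 Hz: 41.5 dB
  1000 Hz: 46.9 dB
  2000 Hz: 33.7 dB
  4000 Hz: 20.7 dB
Formula: STC ~ round(average of TL values)
Sum = 23.4 + 30.2 + 41.5 + 46.9 + 33.7 + 20.7 = 196.4
Average = 196.4 / 6 = 32.73
Rounded: 33

33


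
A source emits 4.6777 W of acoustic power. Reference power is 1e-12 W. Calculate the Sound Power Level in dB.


Given values:
  W = 4.6777 W
  W_ref = 1e-12 W
Formula: SWL = 10 * log10(W / W_ref)
Compute ratio: W / W_ref = 4677700000000
Compute log10: log10(4677700000000) = 12.670032
Multiply: SWL = 10 * 12.670032 = 126.7

126.7 dB


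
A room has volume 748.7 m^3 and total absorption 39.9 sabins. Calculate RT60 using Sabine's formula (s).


Given values:
  V = 748.7 m^3
  A = 39.9 sabins
Formula: RT60 = 0.161 * V / A
Numerator: 0.161 * 748.7 = 120.5407
RT60 = 120.5407 / 39.9 = 3.021

3.021 s


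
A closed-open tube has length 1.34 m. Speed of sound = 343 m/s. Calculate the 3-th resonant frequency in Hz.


Given values:
  Tube type: closed-open, L = 1.34 m, c = 343 m/s, n = 3
Formula: f_n = (2n - 1) * c / (4 * L)
Compute 2n - 1 = 2*3 - 1 = 5
Compute 4 * L = 4 * 1.34 = 5.36
f = 5 * 343 / 5.36
f = 319.96

319.96 Hz


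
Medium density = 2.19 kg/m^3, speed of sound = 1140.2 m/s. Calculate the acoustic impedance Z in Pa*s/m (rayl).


Given values:
  rho = 2.19 kg/m^3
  c = 1140.2 m/s
Formula: Z = rho * c
Z = 2.19 * 1140.2
Z = 2497.04

2497.04 rayl


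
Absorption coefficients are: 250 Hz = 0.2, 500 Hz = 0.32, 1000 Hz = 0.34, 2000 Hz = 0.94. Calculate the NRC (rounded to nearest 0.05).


Given values:
  a_250 = 0.2, a_500 = 0.32
  a_1000 = 0.34, a_2000 = 0.94
Formula: NRC = (a250 + a500 + a1000 + a2000) / 4
Sum = 0.2 + 0.32 + 0.34 + 0.94 = 1.8
NRC = 1.8 / 4 = 0.45
Rounded to nearest 0.05: 0.45

0.45


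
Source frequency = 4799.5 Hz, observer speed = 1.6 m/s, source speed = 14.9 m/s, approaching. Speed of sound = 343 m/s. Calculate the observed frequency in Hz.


Given values:
  f_s = 4799.5 Hz, v_o = 1.6 m/s, v_s = 14.9 m/s
  Direction: approaching
Formula: f_o = f_s * (c + v_o) / (c - v_s)
Numerator: c + v_o = 343 + 1.6 = 344.6
Denominator: c - v_s = 343 - 14.9 = 328.1
f_o = 4799.5 * 344.6 / 328.1 = 5040.86

5040.86 Hz


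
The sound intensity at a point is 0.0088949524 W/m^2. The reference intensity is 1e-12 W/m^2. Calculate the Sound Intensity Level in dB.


Given values:
  I = 0.0088949524 W/m^2
  I_ref = 1e-12 W/m^2
Formula: SIL = 10 * log10(I / I_ref)
Compute ratio: I / I_ref = 8894952400
Compute log10: log10(8894952400) = 9.949144
Multiply: SIL = 10 * 9.949144 = 99.49

99.49 dB


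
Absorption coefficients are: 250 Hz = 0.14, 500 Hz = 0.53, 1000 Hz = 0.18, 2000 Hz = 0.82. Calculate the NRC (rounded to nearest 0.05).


Given values:
  a_250 = 0.14, a_500 = 0.53
  a_1000 = 0.18, a_2000 = 0.82
Formula: NRC = (a250 + a500 + a1000 + a2000) / 4
Sum = 0.14 + 0.53 + 0.18 + 0.82 = 1.67
NRC = 1.67 / 4 = 0.4175
Rounded to nearest 0.05: 0.4

0.4


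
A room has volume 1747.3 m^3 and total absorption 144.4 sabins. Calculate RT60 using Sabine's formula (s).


Given values:
  V = 1747.3 m^3
  A = 144.4 sabins
Formula: RT60 = 0.161 * V / A
Numerator: 0.161 * 1747.3 = 281.3153
RT60 = 281.3153 / 144.4 = 1.948

1.948 s


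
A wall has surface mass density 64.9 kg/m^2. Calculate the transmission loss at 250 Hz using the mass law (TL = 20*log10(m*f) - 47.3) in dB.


Given values:
  m = 64.9 kg/m^2, f = 250 Hz
Formula: TL = 20 * log10(m * f) - 47.3
Compute m * f = 64.9 * 250 = 16225.0
Compute log10(16225.0) = 4.210185
Compute 20 * 4.210185 = 84.2037
TL = 84.2037 - 47.3 = 36.9

36.9 dB


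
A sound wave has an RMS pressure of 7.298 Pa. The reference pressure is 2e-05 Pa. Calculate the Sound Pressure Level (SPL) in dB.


Given values:
  p = 7.298 Pa
  p_ref = 2e-05 Pa
Formula: SPL = 20 * log10(p / p_ref)
Compute ratio: p / p_ref = 7.298 / 2e-05 = 364900
Compute log10: log10(364900) = 5.562174
Multiply: SPL = 20 * 5.562174 = 111.24

111.24 dB


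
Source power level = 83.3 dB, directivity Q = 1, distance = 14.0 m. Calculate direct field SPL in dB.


Given values:
  Lw = 83.3 dB, Q = 1, r = 14.0 m
Formula: SPL = Lw + 10 * log10(Q / (4 * pi * r^2))
Compute 4 * pi * r^2 = 4 * pi * 14.0^2 = 2463.0086
Compute Q / denom = 1 / 2463.0086 = 0.00040601
Compute 10 * log10(0.00040601) = -33.9146
SPL = 83.3 + (-33.9146) = 49.39

49.39 dB


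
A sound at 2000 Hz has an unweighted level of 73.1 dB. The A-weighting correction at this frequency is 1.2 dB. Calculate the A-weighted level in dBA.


Given values:
  SPL = 73.1 dB
  A-weighting at 2000 Hz = 1.2 dB
Formula: L_A = SPL + A_weight
L_A = 73.1 + (1.2)
L_A = 74.3

74.3 dBA


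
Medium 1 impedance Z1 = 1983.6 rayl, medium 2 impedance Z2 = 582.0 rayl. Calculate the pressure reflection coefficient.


Given values:
  Z1 = 1983.6 rayl, Z2 = 582.0 rayl
Formula: R = (Z2 - Z1) / (Z2 + Z1)
Numerator: Z2 - Z1 = 582.0 - 1983.6 = -1401.6
Denominator: Z2 + Z1 = 582.0 + 1983.6 = 2565.6
R = -1401.6 / 2565.6 = -0.5463

-0.5463


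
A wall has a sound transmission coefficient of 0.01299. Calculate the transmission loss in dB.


Given values:
  tau = 0.01299
Formula: TL = 10 * log10(1 / tau)
Compute 1 / tau = 1 / 0.01299 = 76.9823
Compute log10(76.9823) = 1.886391
TL = 10 * 1.886391 = 18.86

18.86 dB


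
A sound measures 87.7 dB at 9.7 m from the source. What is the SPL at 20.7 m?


Given values:
  SPL1 = 87.7 dB, r1 = 9.7 m, r2 = 20.7 m
Formula: SPL2 = SPL1 - 20 * log10(r2 / r1)
Compute ratio: r2 / r1 = 20.7 / 9.7 = 2.134
Compute log10: log10(2.134) = 0.329194
Compute drop: 20 * 0.329194 = 6.5839
SPL2 = 87.7 - 6.5839 = 81.12

81.12 dB


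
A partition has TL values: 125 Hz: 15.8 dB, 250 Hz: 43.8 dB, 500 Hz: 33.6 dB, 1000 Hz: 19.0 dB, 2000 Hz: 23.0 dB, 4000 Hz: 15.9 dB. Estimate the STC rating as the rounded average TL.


Given TL values at each frequency:
  125 Hz: 15.8 dB
  250 Hz: 43.8 dB
  500 Hz: 33.6 dB
  1000 Hz: 19.0 dB
  2000 Hz: 23.0 dB
  4000 Hz: 15.9 dB
Formula: STC ~ round(average of TL values)
Sum = 15.8 + 43.8 + 33.6 + 19.0 + 23.0 + 15.9 = 151.1
Average = 151.1 / 6 = 25.18
Rounded: 25

25


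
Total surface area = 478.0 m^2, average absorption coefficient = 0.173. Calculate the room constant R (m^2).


Given values:
  S = 478.0 m^2, alpha = 0.173
Formula: R = S * alpha / (1 - alpha)
Numerator: 478.0 * 0.173 = 82.694
Denominator: 1 - 0.173 = 0.827
R = 82.694 / 0.827 = 99.99

99.99 m^2


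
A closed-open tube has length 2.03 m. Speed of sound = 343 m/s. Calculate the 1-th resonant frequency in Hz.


Given values:
  Tube type: closed-open, L = 2.03 m, c = 343 m/s, n = 1
Formula: f_n = (2n - 1) * c / (4 * L)
Compute 2n - 1 = 2*1 - 1 = 1
Compute 4 * L = 4 * 2.03 = 8.12
f = 1 * 343 / 8.12
f = 42.24

42.24 Hz


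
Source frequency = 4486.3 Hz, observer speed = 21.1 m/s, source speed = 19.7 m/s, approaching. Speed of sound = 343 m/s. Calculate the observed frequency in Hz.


Given values:
  f_s = 4486.3 Hz, v_o = 21.1 m/s, v_s = 19.7 m/s
  Direction: approaching
Formula: f_o = f_s * (c + v_o) / (c - v_s)
Numerator: c + v_o = 343 + 21.1 = 364.1
Denominator: c - v_s = 343 - 19.7 = 323.3
f_o = 4486.3 * 364.1 / 323.3 = 5052.46

5052.46 Hz


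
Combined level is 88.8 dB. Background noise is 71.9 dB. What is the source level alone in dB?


Given values:
  L_total = 88.8 dB, L_bg = 71.9 dB
Formula: L_source = 10 * log10(10^(L_total/10) - 10^(L_bg/10))
Convert to linear:
  10^(88.8/10) = 758577575.0292
  10^(71.9/10) = 15488166.1891
Difference: 758577575.0292 - 15488166.1891 = 743089408.8401
L_source = 10 * log10(743089408.8401) = 88.71

88.71 dB


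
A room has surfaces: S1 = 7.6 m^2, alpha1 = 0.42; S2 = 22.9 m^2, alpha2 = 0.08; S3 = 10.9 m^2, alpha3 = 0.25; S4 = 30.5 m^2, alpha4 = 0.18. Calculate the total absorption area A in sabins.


Given surfaces:
  Surface 1: 7.6 * 0.42 = 3.192
  Surface 2: 22.9 * 0.08 = 1.832
  Surface 3: 10.9 * 0.25 = 2.725
  Surface 4: 30.5 * 0.18 = 5.49
Formula: A = sum(Si * alpha_i)
A = 3.192 + 1.832 + 2.725 + 5.49
A = 13.24

13.24 sabins


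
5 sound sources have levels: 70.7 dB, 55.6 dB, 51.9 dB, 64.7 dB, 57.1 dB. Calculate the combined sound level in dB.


Formula: L_total = 10 * log10( sum(10^(Li/10)) )
  Source 1: 10^(70.7/10) = 11748975.5494
  Source 2: 10^(55.6/10) = 363078.0548
  Source 3: 10^(51.9/10) = 154881.6619
  Source 4: 10^(64.7/10) = 2951209.2267
  Source 5: 10^(57.1/10) = 512861.384
Sum of linear values = 15731005.8768
L_total = 10 * log10(15731005.8768) = 71.97

71.97 dB


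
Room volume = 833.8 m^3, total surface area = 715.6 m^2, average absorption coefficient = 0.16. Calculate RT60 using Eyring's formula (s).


Given values:
  V = 833.8 m^3, S = 715.6 m^2, alpha = 0.16
Formula: RT60 = 0.161 * V / (-S * ln(1 - alpha))
Compute ln(1 - 0.16) = ln(0.84) = -0.174353
Denominator: -715.6 * -0.174353 = 124.767
Numerator: 0.161 * 833.8 = 134.2418
RT60 = 134.2418 / 124.767 = 1.076

1.076 s


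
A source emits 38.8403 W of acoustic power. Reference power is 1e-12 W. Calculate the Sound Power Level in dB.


Given values:
  W = 38.8403 W
  W_ref = 1e-12 W
Formula: SWL = 10 * log10(W / W_ref)
Compute ratio: W / W_ref = 38840300000000
Compute log10: log10(38840300000000) = 13.589283
Multiply: SWL = 10 * 13.589283 = 135.89

135.89 dB


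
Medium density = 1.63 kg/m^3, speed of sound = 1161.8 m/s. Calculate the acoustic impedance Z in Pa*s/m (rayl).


Given values:
  rho = 1.63 kg/m^3
  c = 1161.8 m/s
Formula: Z = rho * c
Z = 1.63 * 1161.8
Z = 1893.73

1893.73 rayl


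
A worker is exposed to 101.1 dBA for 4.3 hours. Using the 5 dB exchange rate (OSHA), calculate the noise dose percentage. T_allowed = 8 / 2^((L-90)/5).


Given values:
  L = 101.1 dBA, T = 4.3 hours
Formula: T_allowed = 8 / 2^((L - 90) / 5)
Compute exponent: (101.1 - 90) / 5 = 2.22
Compute 2^(2.22) = 4.658934
T_allowed = 8 / 4.658934 = 1.717131 hours
Dose = (T / T_allowed) * 100
Dose = (4.3 / 1.717131) * 100 = 250.42

250.42 %


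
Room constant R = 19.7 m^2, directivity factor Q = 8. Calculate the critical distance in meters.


Given values:
  R = 19.7 m^2, Q = 8
Formula: d_c = 0.141 * sqrt(Q * R)
Compute Q * R = 8 * 19.7 = 157.6
Compute sqrt(157.6) = 12.5539
d_c = 0.141 * 12.5539 = 1.77

1.77 m


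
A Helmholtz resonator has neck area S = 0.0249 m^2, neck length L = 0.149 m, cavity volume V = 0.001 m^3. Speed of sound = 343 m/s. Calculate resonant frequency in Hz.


Given values:
  S = 0.0249 m^2, L = 0.149 m, V = 0.001 m^3, c = 343 m/s
Formula: f = (c / (2*pi)) * sqrt(S / (V * L))
Compute V * L = 0.001 * 0.149 = 0.000149
Compute S / (V * L) = 0.0249 / 0.000149 = 167.1141
Compute sqrt(167.1141) = 12.927262
Compute c / (2*pi) = 343 / 6.283185 = 54.590148
f = 54.590148 * 12.927262 = 705.7

705.7 Hz


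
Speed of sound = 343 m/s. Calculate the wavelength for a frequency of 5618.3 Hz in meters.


Given values:
  c = 343 m/s, f = 5618.3 Hz
Formula: lambda = c / f
lambda = 343 / 5618.3
lambda = 0.0611

0.0611 m


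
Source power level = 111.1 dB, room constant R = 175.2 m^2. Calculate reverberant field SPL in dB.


Given values:
  Lw = 111.1 dB, R = 175.2 m^2
Formula: SPL = Lw + 10 * log10(4 / R)
Compute 4 / R = 4 / 175.2 = 0.022831
Compute 10 * log10(0.022831) = -16.4148
SPL = 111.1 + (-16.4148) = 94.69

94.69 dB


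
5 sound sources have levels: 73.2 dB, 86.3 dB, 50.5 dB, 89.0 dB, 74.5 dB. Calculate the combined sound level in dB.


Formula: L_total = 10 * log10( sum(10^(Li/10)) )
  Source 1: 10^(73.2/10) = 20892961.3085
  Source 2: 10^(86.3/10) = 426579518.8016
  Source 3: 10^(50.5/10) = 112201.8454
  Source 4: 10^(89.0/10) = 794328234.7243
  Source 5: 10^(74.5/10) = 28183829.3126
Sum of linear values = 1270096745.9924
L_total = 10 * log10(1270096745.9924) = 91.04

91.04 dB
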